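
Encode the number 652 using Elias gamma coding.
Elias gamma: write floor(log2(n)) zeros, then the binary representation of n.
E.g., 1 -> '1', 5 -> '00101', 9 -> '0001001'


num_bits = floor(log2(652)) + 1 = 10
leading_zeros = num_bits - 1 = 9
binary(652) = 1010001100

Elias gamma(652) = '000000000' + '1010001100' = 0000000001010001100 (19 bits)


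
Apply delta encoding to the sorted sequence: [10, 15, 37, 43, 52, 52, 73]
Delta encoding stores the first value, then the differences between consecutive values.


First value: 10
Deltas:
  15 - 10 = 5
  37 - 15 = 22
  43 - 37 = 6
  52 - 43 = 9
  52 - 52 = 0
  73 - 52 = 21


Delta encoded: [10, 5, 22, 6, 9, 0, 21]


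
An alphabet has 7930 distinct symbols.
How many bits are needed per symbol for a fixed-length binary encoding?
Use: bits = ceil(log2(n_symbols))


log2(7930) = 12.9531
Bracket: 2^12 = 4096 < 7930 <= 2^13 = 8192
So ceil(log2(7930)) = 13

bits = ceil(log2(7930)) = ceil(12.9531) = 13 bits


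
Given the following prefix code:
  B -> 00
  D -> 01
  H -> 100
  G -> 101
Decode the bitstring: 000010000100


Decoding step by step:
Bits 00 -> B
Bits 00 -> B
Bits 100 -> H
Bits 00 -> B
Bits 100 -> H


Decoded message: BBHBH


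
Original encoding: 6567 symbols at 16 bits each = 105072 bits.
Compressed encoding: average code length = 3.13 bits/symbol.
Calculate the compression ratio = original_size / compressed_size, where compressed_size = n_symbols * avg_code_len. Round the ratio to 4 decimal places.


original_size = n_symbols * orig_bits = 6567 * 16 = 105072 bits
compressed_size = n_symbols * avg_code_len = 6567 * 3.13 = 20554.71 bits
ratio = original_size / compressed_size = 105072 / 20554.71 = 5.1118

Compression ratio = 5.1118


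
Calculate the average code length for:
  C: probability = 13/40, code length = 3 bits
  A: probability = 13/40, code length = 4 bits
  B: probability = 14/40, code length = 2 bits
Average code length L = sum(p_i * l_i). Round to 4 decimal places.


Weighted contributions p_i * l_i:
  C: (13/40) * 3 = 39/40
  A: (13/40) * 4 = 52/40
  B: (14/40) * 2 = 28/40
Sum = (39 + 52 + 28)/40 = 119/40

L = 119/40 = 2.9750 bits/symbol


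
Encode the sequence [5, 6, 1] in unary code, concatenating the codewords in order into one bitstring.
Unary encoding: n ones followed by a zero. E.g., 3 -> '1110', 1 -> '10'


Encode each number as n ones followed by a terminating 0:
  5 -> 111110 (6 bits)
  6 -> 1111110 (7 bits)
  1 -> 10 (2 bits)
Total length = 6 + 7 + 2 = 15 bits.

Unary([5, 6, 1]) = 111110111111010 (15 bits)


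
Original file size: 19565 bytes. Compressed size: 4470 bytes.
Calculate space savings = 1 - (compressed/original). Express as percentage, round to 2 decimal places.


ratio = compressed/original = 4470/19565 = 0.228469
savings = 1 - ratio = 1 - 0.228469 = 0.771531
as a percentage: 0.771531 * 100 = 77.15%

Space savings = 1 - 4470/19565 = 77.15%


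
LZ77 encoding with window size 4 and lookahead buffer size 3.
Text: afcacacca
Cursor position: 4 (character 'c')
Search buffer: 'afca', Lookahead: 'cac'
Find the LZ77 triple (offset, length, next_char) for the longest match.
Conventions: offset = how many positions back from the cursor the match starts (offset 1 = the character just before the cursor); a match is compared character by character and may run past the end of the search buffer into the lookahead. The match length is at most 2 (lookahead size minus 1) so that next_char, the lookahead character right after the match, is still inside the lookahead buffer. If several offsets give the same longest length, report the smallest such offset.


Try each offset into the search buffer:
  offset=1 (pos 3, char 'a'): match length 0
  offset=2 (pos 2, char 'c'): match length 2
  offset=3 (pos 1, char 'f'): match length 0
  offset=4 (pos 0, char 'a'): match length 0
Longest match has length 2 at offset 2.
next_char = character at position 4 + 2 = 6 -> 'c'

Best match: offset=2, length=2 (matching 'ca' starting at position 2)
LZ77 triple: (2, 2, 'c')


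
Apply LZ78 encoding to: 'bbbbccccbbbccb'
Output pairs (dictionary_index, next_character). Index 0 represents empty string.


LZ78 encoding steps:
Dictionary: {0: ''}
Step 1: w='' (idx 0), next='b' -> output (0, 'b'), add 'b' as idx 1
Step 2: w='b' (idx 1), next='b' -> output (1, 'b'), add 'bb' as idx 2
Step 3: w='b' (idx 1), next='c' -> output (1, 'c'), add 'bc' as idx 3
Step 4: w='' (idx 0), next='c' -> output (0, 'c'), add 'c' as idx 4
Step 5: w='c' (idx 4), next='c' -> output (4, 'c'), add 'cc' as idx 5
Step 6: w='bb' (idx 2), next='b' -> output (2, 'b'), add 'bbb' as idx 6
Step 7: w='cc' (idx 5), next='b' -> output (5, 'b'), add 'ccb' as idx 7


Encoded: [(0, 'b'), (1, 'b'), (1, 'c'), (0, 'c'), (4, 'c'), (2, 'b'), (5, 'b')]


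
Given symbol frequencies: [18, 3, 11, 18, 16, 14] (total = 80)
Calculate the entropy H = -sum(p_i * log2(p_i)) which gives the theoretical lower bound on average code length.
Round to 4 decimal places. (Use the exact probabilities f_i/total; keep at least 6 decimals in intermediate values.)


Per-symbol terms -p_i * log2(p_i) with p_i = f_i/80:
  p = 18/80 = 0.225000: log2(p) = -2.152003, -p*log2(p) = 0.484201
  p = 3/80 = 0.037500: log2(p) = -4.736966, -p*log2(p) = 0.177636
  p = 11/80 = 0.137500: log2(p) = -2.862496, -p*log2(p) = 0.393593
  p = 18/80 = 0.225000: log2(p) = -2.152003, -p*log2(p) = 0.484201
  p = 16/80 = 0.200000: log2(p) = -2.321928, -p*log2(p) = 0.464386
  p = 14/80 = 0.175000: log2(p) = -2.514573, -p*log2(p) = 0.440050
H = 0.484201 + 0.177636 + 0.393593 + 0.484201 + 0.464386 + 0.440050 = 2.444067

H = 2.4441 bits/symbol


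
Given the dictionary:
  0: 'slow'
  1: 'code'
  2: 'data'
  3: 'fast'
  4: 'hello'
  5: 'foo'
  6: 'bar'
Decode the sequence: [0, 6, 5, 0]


Look up each index in the dictionary:
  0 -> 'slow'
  6 -> 'bar'
  5 -> 'foo'
  0 -> 'slow'

Decoded: "slow bar foo slow"


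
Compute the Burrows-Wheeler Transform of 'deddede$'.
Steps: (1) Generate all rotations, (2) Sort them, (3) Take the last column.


Rotations (sorted):
  0: $deddede -> last char: e
  1: ddede$de -> last char: e
  2: de$dedde -> last char: e
  3: deddede$ -> last char: $
  4: dede$ded -> last char: d
  5: e$dedded -> last char: d
  6: eddede$d -> last char: d
  7: ede$dedd -> last char: d


BWT = eee$dddd


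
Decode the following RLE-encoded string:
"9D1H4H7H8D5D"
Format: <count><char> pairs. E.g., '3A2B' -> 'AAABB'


Expanding each <count><char> pair:
  9D -> 'DDDDDDDDD'
  1H -> 'H'
  4H -> 'HHHH'
  7H -> 'HHHHHHH'
  8D -> 'DDDDDDDD'
  5D -> 'DDDDD'

Decoded = DDDDDDDDDHHHHHHHHHHHHDDDDDDDDDDDDD


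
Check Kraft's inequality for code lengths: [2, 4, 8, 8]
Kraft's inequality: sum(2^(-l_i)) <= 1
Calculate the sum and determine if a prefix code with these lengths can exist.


Sum = 2^(-2) + 2^(-4) + 2^(-8) + 2^(-8)
    = 0.25 + 0.0625 + 0.00390625 + 0.00390625
    = 82/256 = 0.3203125
Since 0.3203125 <= 1, Kraft's inequality IS satisfied.
A prefix code with these lengths CAN exist.

Kraft sum = 0.3203125. Satisfied.


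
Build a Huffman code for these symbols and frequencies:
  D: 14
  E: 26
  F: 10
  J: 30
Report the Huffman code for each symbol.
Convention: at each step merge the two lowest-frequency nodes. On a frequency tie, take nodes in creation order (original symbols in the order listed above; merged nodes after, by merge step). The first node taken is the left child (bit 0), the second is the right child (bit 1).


Huffman tree construction:
Step 1: Merge F(10) + D(14) = 24
Step 2: Merge (F+D)(24) + E(26) = 50
Step 3: Merge J(30) + ((F+D)+E)(50) = 80
Read each symbol's code off the tree from the root (left child = 0, right child = 1).

Codes:
  D: 101 (length 3)
  E: 11 (length 2)
  F: 100 (length 3)
  J: 0 (length 1)
Average code length: 154/80 = 1.9250 bits/symbol


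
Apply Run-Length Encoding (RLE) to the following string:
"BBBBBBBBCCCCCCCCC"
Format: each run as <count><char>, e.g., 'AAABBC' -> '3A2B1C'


Scanning runs left to right:
  i=0: run of 'B' x 8 -> '8B'
  i=8: run of 'C' x 9 -> '9C'

RLE = 8B9C


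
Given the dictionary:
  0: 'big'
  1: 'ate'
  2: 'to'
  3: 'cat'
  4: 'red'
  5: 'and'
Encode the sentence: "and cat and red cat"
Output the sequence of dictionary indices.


Look up each word in the dictionary:
  'and' -> 5
  'cat' -> 3
  'and' -> 5
  'red' -> 4
  'cat' -> 3

Encoded: [5, 3, 5, 4, 3]


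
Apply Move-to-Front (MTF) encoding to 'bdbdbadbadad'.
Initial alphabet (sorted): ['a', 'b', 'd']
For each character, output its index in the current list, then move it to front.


MTF encoding:
'b': index 1 in ['a', 'b', 'd'] -> ['b', 'a', 'd']
'd': index 2 in ['b', 'a', 'd'] -> ['d', 'b', 'a']
'b': index 1 in ['d', 'b', 'a'] -> ['b', 'd', 'a']
'd': index 1 in ['b', 'd', 'a'] -> ['d', 'b', 'a']
'b': index 1 in ['d', 'b', 'a'] -> ['b', 'd', 'a']
'a': index 2 in ['b', 'd', 'a'] -> ['a', 'b', 'd']
'd': index 2 in ['a', 'b', 'd'] -> ['d', 'a', 'b']
'b': index 2 in ['d', 'a', 'b'] -> ['b', 'd', 'a']
'a': index 2 in ['b', 'd', 'a'] -> ['a', 'b', 'd']
'd': index 2 in ['a', 'b', 'd'] -> ['d', 'a', 'b']
'a': index 1 in ['d', 'a', 'b'] -> ['a', 'd', 'b']
'd': index 1 in ['a', 'd', 'b'] -> ['d', 'a', 'b']


Output: [1, 2, 1, 1, 1, 2, 2, 2, 2, 2, 1, 1]


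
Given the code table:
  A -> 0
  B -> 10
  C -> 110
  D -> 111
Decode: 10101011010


Decoding:
10 -> B
10 -> B
10 -> B
110 -> C
10 -> B


Result: BBBCB


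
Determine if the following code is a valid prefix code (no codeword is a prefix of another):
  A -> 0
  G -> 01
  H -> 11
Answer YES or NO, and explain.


Checking each pair (does one codeword prefix another?):
  A='0' vs G='01': prefix -- VIOLATION

NO -- this is NOT a valid prefix code. A (0) is a prefix of G (01).


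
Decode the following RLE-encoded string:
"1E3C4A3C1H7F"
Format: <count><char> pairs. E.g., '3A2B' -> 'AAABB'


Expanding each <count><char> pair:
  1E -> 'E'
  3C -> 'CCC'
  4A -> 'AAAA'
  3C -> 'CCC'
  1H -> 'H'
  7F -> 'FFFFFFF'

Decoded = ECCCAAAACCCHFFFFFFF


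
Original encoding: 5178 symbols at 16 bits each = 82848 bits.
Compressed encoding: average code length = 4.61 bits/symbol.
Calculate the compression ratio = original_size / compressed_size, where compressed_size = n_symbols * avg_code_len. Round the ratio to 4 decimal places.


original_size = n_symbols * orig_bits = 5178 * 16 = 82848 bits
compressed_size = n_symbols * avg_code_len = 5178 * 4.61 = 23870.58 bits
ratio = original_size / compressed_size = 82848 / 23870.58 = 3.4707

Compression ratio = 3.4707


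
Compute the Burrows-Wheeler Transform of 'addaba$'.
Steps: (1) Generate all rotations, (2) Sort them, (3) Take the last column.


Rotations (sorted):
  0: $addaba -> last char: a
  1: a$addab -> last char: b
  2: aba$add -> last char: d
  3: addaba$ -> last char: $
  4: ba$adda -> last char: a
  5: daba$ad -> last char: d
  6: ddaba$a -> last char: a


BWT = abd$ada


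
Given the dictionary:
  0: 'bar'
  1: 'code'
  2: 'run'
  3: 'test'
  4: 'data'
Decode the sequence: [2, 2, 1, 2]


Look up each index in the dictionary:
  2 -> 'run'
  2 -> 'run'
  1 -> 'code'
  2 -> 'run'

Decoded: "run run code run"


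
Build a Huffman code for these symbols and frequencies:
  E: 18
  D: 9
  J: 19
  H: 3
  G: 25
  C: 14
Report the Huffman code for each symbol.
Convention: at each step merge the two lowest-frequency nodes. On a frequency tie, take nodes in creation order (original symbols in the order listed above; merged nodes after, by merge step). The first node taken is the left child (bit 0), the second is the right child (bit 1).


Huffman tree construction:
Step 1: Merge H(3) + D(9) = 12
Step 2: Merge (H+D)(12) + C(14) = 26
Step 3: Merge E(18) + J(19) = 37
Step 4: Merge G(25) + ((H+D)+C)(26) = 51
Step 5: Merge (E+J)(37) + (G+((H+D)+C))(51) = 88
Read each symbol's code off the tree from the root (left child = 0, right child = 1).

Codes:
  E: 00 (length 2)
  D: 1101 (length 4)
  J: 01 (length 2)
  H: 1100 (length 4)
  G: 10 (length 2)
  C: 111 (length 3)
Average code length: 214/88 = 2.4318 bits/symbol


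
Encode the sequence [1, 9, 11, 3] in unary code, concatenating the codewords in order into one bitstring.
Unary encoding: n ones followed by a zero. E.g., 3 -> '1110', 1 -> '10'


Encode each number as n ones followed by a terminating 0:
  1 -> 10 (2 bits)
  9 -> 1111111110 (10 bits)
  11 -> 111111111110 (12 bits)
  3 -> 1110 (4 bits)
Total length = 2 + 10 + 12 + 4 = 28 bits.

Unary([1, 9, 11, 3]) = 1011111111101111111111101110 (28 bits)


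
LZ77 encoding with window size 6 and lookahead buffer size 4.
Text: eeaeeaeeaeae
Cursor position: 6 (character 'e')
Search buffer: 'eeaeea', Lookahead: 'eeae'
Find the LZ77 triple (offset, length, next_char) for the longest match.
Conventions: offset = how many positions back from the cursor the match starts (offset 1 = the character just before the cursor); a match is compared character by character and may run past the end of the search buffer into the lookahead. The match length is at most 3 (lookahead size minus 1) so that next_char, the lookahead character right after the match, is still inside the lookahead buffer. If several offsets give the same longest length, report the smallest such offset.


Try each offset into the search buffer:
  offset=1 (pos 5, char 'a'): match length 0
  offset=2 (pos 4, char 'e'): match length 1
  offset=3 (pos 3, char 'e'): match length 3
  offset=4 (pos 2, char 'a'): match length 0
  offset=5 (pos 1, char 'e'): match length 1
  offset=6 (pos 0, char 'e'): match length 3
Longest match has length 3, found at offsets 3, 6; take the smallest, offset 3.
next_char = character at position 6 + 3 = 9 -> 'e'

Best match: offset=3, length=3 (matching 'eea' starting at position 3)
LZ77 triple: (3, 3, 'e')


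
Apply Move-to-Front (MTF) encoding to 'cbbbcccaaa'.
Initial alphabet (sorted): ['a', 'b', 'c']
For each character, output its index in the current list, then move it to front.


MTF encoding:
'c': index 2 in ['a', 'b', 'c'] -> ['c', 'a', 'b']
'b': index 2 in ['c', 'a', 'b'] -> ['b', 'c', 'a']
'b': index 0 in ['b', 'c', 'a'] -> ['b', 'c', 'a']
'b': index 0 in ['b', 'c', 'a'] -> ['b', 'c', 'a']
'c': index 1 in ['b', 'c', 'a'] -> ['c', 'b', 'a']
'c': index 0 in ['c', 'b', 'a'] -> ['c', 'b', 'a']
'c': index 0 in ['c', 'b', 'a'] -> ['c', 'b', 'a']
'a': index 2 in ['c', 'b', 'a'] -> ['a', 'c', 'b']
'a': index 0 in ['a', 'c', 'b'] -> ['a', 'c', 'b']
'a': index 0 in ['a', 'c', 'b'] -> ['a', 'c', 'b']


Output: [2, 2, 0, 0, 1, 0, 0, 2, 0, 0]


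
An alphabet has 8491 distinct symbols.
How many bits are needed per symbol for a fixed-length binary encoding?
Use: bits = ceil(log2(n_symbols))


log2(8491) = 13.0517
Bracket: 2^13 = 8192 < 8491 <= 2^14 = 16384
So ceil(log2(8491)) = 14

bits = ceil(log2(8491)) = ceil(13.0517) = 14 bits


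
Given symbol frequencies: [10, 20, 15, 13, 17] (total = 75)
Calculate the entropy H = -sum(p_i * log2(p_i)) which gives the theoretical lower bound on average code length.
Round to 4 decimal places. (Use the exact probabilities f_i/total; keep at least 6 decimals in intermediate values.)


Per-symbol terms -p_i * log2(p_i) with p_i = f_i/75:
  p = 10/75 = 0.133333: log2(p) = -2.906891, -p*log2(p) = 0.387585
  p = 20/75 = 0.266667: log2(p) = -1.906891, -p*log2(p) = 0.508504
  p = 15/75 = 0.200000: log2(p) = -2.321928, -p*log2(p) = 0.464386
  p = 13/75 = 0.173333: log2(p) = -2.528379, -p*log2(p) = 0.438252
  p = 17/75 = 0.226667: log2(p) = -2.141356, -p*log2(p) = 0.485374
H = 0.387585 + 0.508504 + 0.464386 + 0.438252 + 0.485374 = 2.284101

H = 2.2841 bits/symbol


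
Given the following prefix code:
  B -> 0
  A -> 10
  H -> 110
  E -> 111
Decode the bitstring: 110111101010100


Decoding step by step:
Bits 110 -> H
Bits 111 -> E
Bits 10 -> A
Bits 10 -> A
Bits 10 -> A
Bits 10 -> A
Bits 0 -> B


Decoded message: HEAAAAB


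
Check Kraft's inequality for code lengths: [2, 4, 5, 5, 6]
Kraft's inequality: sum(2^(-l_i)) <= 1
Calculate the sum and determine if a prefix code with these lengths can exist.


Sum = 2^(-2) + 2^(-4) + 2^(-5) + 2^(-5) + 2^(-6)
    = 0.25 + 0.0625 + 0.03125 + 0.03125 + 0.015625
    = 25/64 = 0.390625
Since 0.390625 <= 1, Kraft's inequality IS satisfied.
A prefix code with these lengths CAN exist.

Kraft sum = 0.390625. Satisfied.


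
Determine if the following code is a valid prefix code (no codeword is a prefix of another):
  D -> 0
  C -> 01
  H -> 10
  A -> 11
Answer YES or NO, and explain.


Checking each pair (does one codeword prefix another?):
  D='0' vs C='01': prefix -- VIOLATION

NO -- this is NOT a valid prefix code. D (0) is a prefix of C (01).


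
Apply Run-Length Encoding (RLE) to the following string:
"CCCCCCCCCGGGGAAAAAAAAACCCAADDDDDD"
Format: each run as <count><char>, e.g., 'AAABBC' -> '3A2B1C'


Scanning runs left to right:
  i=0: run of 'C' x 9 -> '9C'
  i=9: run of 'G' x 4 -> '4G'
  i=13: run of 'A' x 9 -> '9A'
  i=22: run of 'C' x 3 -> '3C'
  i=25: run of 'A' x 2 -> '2A'
  i=27: run of 'D' x 6 -> '6D'

RLE = 9C4G9A3C2A6D


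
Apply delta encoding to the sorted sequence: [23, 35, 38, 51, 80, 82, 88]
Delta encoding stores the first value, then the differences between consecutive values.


First value: 23
Deltas:
  35 - 23 = 12
  38 - 35 = 3
  51 - 38 = 13
  80 - 51 = 29
  82 - 80 = 2
  88 - 82 = 6


Delta encoded: [23, 12, 3, 13, 29, 2, 6]


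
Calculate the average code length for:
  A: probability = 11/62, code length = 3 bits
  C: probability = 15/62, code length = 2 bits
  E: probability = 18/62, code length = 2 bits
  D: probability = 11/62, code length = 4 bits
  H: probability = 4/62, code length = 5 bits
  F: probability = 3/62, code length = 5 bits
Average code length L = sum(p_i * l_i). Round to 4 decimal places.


Weighted contributions p_i * l_i:
  A: (11/62) * 3 = 33/62
  C: (15/62) * 2 = 30/62
  E: (18/62) * 2 = 36/62
  D: (11/62) * 4 = 44/62
  H: (4/62) * 5 = 20/62
  F: (3/62) * 5 = 15/62
Sum = (33 + 30 + 36 + 44 + 20 + 15)/62 = 178/62

L = 178/62 = 2.8710 bits/symbol


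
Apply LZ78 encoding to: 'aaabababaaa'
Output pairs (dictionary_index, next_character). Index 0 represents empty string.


LZ78 encoding steps:
Dictionary: {0: ''}
Step 1: w='' (idx 0), next='a' -> output (0, 'a'), add 'a' as idx 1
Step 2: w='a' (idx 1), next='a' -> output (1, 'a'), add 'aa' as idx 2
Step 3: w='' (idx 0), next='b' -> output (0, 'b'), add 'b' as idx 3
Step 4: w='a' (idx 1), next='b' -> output (1, 'b'), add 'ab' as idx 4
Step 5: w='ab' (idx 4), next='a' -> output (4, 'a'), add 'aba' as idx 5
Step 6: w='aa' (idx 2), end of input -> output (2, '')


Encoded: [(0, 'a'), (1, 'a'), (0, 'b'), (1, 'b'), (4, 'a'), (2, '')]


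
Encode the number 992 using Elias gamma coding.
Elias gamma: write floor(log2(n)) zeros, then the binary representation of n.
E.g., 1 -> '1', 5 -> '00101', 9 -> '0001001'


num_bits = floor(log2(992)) + 1 = 10
leading_zeros = num_bits - 1 = 9
binary(992) = 1111100000

Elias gamma(992) = '000000000' + '1111100000' = 0000000001111100000 (19 bits)


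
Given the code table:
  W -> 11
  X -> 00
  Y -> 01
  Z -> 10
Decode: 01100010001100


Decoding:
01 -> Y
10 -> Z
00 -> X
10 -> Z
00 -> X
11 -> W
00 -> X


Result: YZXZXWX


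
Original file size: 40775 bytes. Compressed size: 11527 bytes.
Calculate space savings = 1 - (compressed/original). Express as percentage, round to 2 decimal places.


ratio = compressed/original = 11527/40775 = 0.282698
savings = 1 - ratio = 1 - 0.282698 = 0.717302
as a percentage: 0.717302 * 100 = 71.73%

Space savings = 1 - 11527/40775 = 71.73%


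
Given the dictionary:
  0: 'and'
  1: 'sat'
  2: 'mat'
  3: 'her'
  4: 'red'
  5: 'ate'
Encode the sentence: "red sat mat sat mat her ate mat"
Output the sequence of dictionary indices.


Look up each word in the dictionary:
  'red' -> 4
  'sat' -> 1
  'mat' -> 2
  'sat' -> 1
  'mat' -> 2
  'her' -> 3
  'ate' -> 5
  'mat' -> 2

Encoded: [4, 1, 2, 1, 2, 3, 5, 2]


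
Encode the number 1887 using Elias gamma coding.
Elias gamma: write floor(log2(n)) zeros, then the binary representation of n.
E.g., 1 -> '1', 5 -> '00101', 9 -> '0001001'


num_bits = floor(log2(1887)) + 1 = 11
leading_zeros = num_bits - 1 = 10
binary(1887) = 11101011111

Elias gamma(1887) = '0000000000' + '11101011111' = 000000000011101011111 (21 bits)


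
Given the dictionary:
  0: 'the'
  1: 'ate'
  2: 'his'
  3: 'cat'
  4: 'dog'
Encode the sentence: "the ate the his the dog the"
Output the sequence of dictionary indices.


Look up each word in the dictionary:
  'the' -> 0
  'ate' -> 1
  'the' -> 0
  'his' -> 2
  'the' -> 0
  'dog' -> 4
  'the' -> 0

Encoded: [0, 1, 0, 2, 0, 4, 0]


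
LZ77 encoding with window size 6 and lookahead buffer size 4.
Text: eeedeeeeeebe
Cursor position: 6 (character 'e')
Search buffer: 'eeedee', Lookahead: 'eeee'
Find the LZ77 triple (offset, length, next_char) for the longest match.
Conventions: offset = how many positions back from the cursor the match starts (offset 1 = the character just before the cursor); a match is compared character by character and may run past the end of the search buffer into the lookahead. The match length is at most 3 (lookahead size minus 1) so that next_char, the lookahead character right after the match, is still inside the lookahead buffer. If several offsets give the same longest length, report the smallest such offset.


Try each offset into the search buffer:
  offset=1 (pos 5, char 'e'): match length 3
  offset=2 (pos 4, char 'e'): match length 3
  offset=3 (pos 3, char 'd'): match length 0
  offset=4 (pos 2, char 'e'): match length 1
  offset=5 (pos 1, char 'e'): match length 2
  offset=6 (pos 0, char 'e'): match length 3
Longest match has length 3, found at offsets 1, 2, 6; take the smallest, offset 1.
next_char = character at position 6 + 3 = 9 -> 'e'

Best match: offset=1, length=3 (matching 'eee' starting at position 5)
LZ77 triple: (1, 3, 'e')


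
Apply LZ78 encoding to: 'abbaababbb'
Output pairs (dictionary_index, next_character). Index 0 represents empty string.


LZ78 encoding steps:
Dictionary: {0: ''}
Step 1: w='' (idx 0), next='a' -> output (0, 'a'), add 'a' as idx 1
Step 2: w='' (idx 0), next='b' -> output (0, 'b'), add 'b' as idx 2
Step 3: w='b' (idx 2), next='a' -> output (2, 'a'), add 'ba' as idx 3
Step 4: w='a' (idx 1), next='b' -> output (1, 'b'), add 'ab' as idx 4
Step 5: w='ab' (idx 4), next='b' -> output (4, 'b'), add 'abb' as idx 5
Step 6: w='b' (idx 2), end of input -> output (2, '')


Encoded: [(0, 'a'), (0, 'b'), (2, 'a'), (1, 'b'), (4, 'b'), (2, '')]


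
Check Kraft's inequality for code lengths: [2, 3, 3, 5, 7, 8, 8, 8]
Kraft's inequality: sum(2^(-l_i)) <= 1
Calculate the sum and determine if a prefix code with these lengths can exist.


Sum = 2^(-2) + 2^(-3) + 2^(-3) + 2^(-5) + 2^(-7) + 2^(-8) + 2^(-8) + 2^(-8)
    = 0.25 + 0.125 + 0.125 + 0.03125 + 0.0078125 + 0.00390625 + 0.00390625 + 0.00390625
    = 141/256 = 0.55078125
Since 0.55078125 <= 1, Kraft's inequality IS satisfied.
A prefix code with these lengths CAN exist.

Kraft sum = 0.55078125. Satisfied.


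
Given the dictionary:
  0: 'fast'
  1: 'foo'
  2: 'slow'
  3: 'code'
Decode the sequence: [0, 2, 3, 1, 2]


Look up each index in the dictionary:
  0 -> 'fast'
  2 -> 'slow'
  3 -> 'code'
  1 -> 'foo'
  2 -> 'slow'

Decoded: "fast slow code foo slow"


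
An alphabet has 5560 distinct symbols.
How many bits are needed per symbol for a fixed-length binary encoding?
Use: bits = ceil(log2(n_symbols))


log2(5560) = 12.4409
Bracket: 2^12 = 4096 < 5560 <= 2^13 = 8192
So ceil(log2(5560)) = 13

bits = ceil(log2(5560)) = ceil(12.4409) = 13 bits


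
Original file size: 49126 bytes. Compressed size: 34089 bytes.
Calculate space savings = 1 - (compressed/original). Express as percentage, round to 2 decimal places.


ratio = compressed/original = 34089/49126 = 0.69391
savings = 1 - ratio = 1 - 0.69391 = 0.30609
as a percentage: 0.30609 * 100 = 30.61%

Space savings = 1 - 34089/49126 = 30.61%


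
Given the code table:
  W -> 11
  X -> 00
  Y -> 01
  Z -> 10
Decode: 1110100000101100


Decoding:
11 -> W
10 -> Z
10 -> Z
00 -> X
00 -> X
10 -> Z
11 -> W
00 -> X


Result: WZZXXZWX


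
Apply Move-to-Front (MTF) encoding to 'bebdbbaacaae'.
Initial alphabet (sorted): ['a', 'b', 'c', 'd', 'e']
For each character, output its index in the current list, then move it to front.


MTF encoding:
'b': index 1 in ['a', 'b', 'c', 'd', 'e'] -> ['b', 'a', 'c', 'd', 'e']
'e': index 4 in ['b', 'a', 'c', 'd', 'e'] -> ['e', 'b', 'a', 'c', 'd']
'b': index 1 in ['e', 'b', 'a', 'c', 'd'] -> ['b', 'e', 'a', 'c', 'd']
'd': index 4 in ['b', 'e', 'a', 'c', 'd'] -> ['d', 'b', 'e', 'a', 'c']
'b': index 1 in ['d', 'b', 'e', 'a', 'c'] -> ['b', 'd', 'e', 'a', 'c']
'b': index 0 in ['b', 'd', 'e', 'a', 'c'] -> ['b', 'd', 'e', 'a', 'c']
'a': index 3 in ['b', 'd', 'e', 'a', 'c'] -> ['a', 'b', 'd', 'e', 'c']
'a': index 0 in ['a', 'b', 'd', 'e', 'c'] -> ['a', 'b', 'd', 'e', 'c']
'c': index 4 in ['a', 'b', 'd', 'e', 'c'] -> ['c', 'a', 'b', 'd', 'e']
'a': index 1 in ['c', 'a', 'b', 'd', 'e'] -> ['a', 'c', 'b', 'd', 'e']
'a': index 0 in ['a', 'c', 'b', 'd', 'e'] -> ['a', 'c', 'b', 'd', 'e']
'e': index 4 in ['a', 'c', 'b', 'd', 'e'] -> ['e', 'a', 'c', 'b', 'd']


Output: [1, 4, 1, 4, 1, 0, 3, 0, 4, 1, 0, 4]


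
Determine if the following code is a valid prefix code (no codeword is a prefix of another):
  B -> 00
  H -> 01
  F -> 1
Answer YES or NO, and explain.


Checking each pair (does one codeword prefix another?):
  B='00' vs H='01': no prefix
  B='00' vs F='1': no prefix
  H='01' vs B='00': no prefix
  H='01' vs F='1': no prefix
  F='1' vs B='00': no prefix
  F='1' vs H='01': no prefix
No violation found over all pairs.

YES -- this is a valid prefix code. No codeword is a prefix of any other codeword.


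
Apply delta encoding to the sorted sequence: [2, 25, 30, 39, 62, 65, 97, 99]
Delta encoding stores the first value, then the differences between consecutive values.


First value: 2
Deltas:
  25 - 2 = 23
  30 - 25 = 5
  39 - 30 = 9
  62 - 39 = 23
  65 - 62 = 3
  97 - 65 = 32
  99 - 97 = 2


Delta encoded: [2, 23, 5, 9, 23, 3, 32, 2]


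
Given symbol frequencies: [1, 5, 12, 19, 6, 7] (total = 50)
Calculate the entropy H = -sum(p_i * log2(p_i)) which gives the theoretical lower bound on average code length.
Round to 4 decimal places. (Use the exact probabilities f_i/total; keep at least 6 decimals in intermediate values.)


Per-symbol terms -p_i * log2(p_i) with p_i = f_i/50:
  p = 1/50 = 0.020000: log2(p) = -5.643856, -p*log2(p) = 0.112877
  p = 5/50 = 0.100000: log2(p) = -3.321928, -p*log2(p) = 0.332193
  p = 12/50 = 0.240000: log2(p) = -2.058894, -p*log2(p) = 0.494134
  p = 19/50 = 0.380000: log2(p) = -1.395929, -p*log2(p) = 0.530453
  p = 6/50 = 0.120000: log2(p) = -3.058894, -p*log2(p) = 0.367067
  p = 7/50 = 0.140000: log2(p) = -2.836501, -p*log2(p) = 0.397110
H = 0.112877 + 0.332193 + 0.494134 + 0.530453 + 0.367067 + 0.397110 = 2.233834

H = 2.2338 bits/symbol


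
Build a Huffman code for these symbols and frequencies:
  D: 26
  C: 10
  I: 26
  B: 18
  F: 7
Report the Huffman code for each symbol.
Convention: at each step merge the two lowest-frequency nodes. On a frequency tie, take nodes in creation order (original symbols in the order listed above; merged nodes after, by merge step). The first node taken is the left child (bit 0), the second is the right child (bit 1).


Huffman tree construction:
Step 1: Merge F(7) + C(10) = 17
Step 2: Merge (F+C)(17) + B(18) = 35
Step 3: Merge D(26) + I(26) = 52
Step 4: Merge ((F+C)+B)(35) + (D+I)(52) = 87
Read each symbol's code off the tree from the root (left child = 0, right child = 1).

Codes:
  D: 10 (length 2)
  C: 001 (length 3)
  I: 11 (length 2)
  B: 01 (length 2)
  F: 000 (length 3)
Average code length: 191/87 = 2.1954 bits/symbol


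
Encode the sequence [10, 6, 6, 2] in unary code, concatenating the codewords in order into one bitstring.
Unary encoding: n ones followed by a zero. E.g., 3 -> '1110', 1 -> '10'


Encode each number as n ones followed by a terminating 0:
  10 -> 11111111110 (11 bits)
  6 -> 1111110 (7 bits)
  6 -> 1111110 (7 bits)
  2 -> 110 (3 bits)
Total length = 11 + 7 + 7 + 3 = 28 bits.

Unary([10, 6, 6, 2]) = 1111111111011111101111110110 (28 bits)


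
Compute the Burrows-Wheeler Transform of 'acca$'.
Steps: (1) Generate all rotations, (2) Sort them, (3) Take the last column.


Rotations (sorted):
  0: $acca -> last char: a
  1: a$acc -> last char: c
  2: acca$ -> last char: $
  3: ca$ac -> last char: c
  4: cca$a -> last char: a


BWT = ac$ca


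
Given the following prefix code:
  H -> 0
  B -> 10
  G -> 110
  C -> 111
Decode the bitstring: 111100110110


Decoding step by step:
Bits 111 -> C
Bits 10 -> B
Bits 0 -> H
Bits 110 -> G
Bits 110 -> G


Decoded message: CBHGG


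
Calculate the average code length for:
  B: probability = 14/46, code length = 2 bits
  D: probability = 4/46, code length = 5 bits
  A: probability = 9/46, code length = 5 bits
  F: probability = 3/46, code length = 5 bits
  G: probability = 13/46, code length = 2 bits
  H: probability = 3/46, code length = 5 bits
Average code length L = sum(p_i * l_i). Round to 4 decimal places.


Weighted contributions p_i * l_i:
  B: (14/46) * 2 = 28/46
  D: (4/46) * 5 = 20/46
  A: (9/46) * 5 = 45/46
  F: (3/46) * 5 = 15/46
  G: (13/46) * 2 = 26/46
  H: (3/46) * 5 = 15/46
Sum = (28 + 20 + 45 + 15 + 26 + 15)/46 = 149/46

L = 149/46 = 3.2391 bits/symbol


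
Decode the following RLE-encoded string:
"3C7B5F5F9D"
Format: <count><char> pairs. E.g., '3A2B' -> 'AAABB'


Expanding each <count><char> pair:
  3C -> 'CCC'
  7B -> 'BBBBBBB'
  5F -> 'FFFFF'
  5F -> 'FFFFF'
  9D -> 'DDDDDDDDD'

Decoded = CCCBBBBBBBFFFFFFFFFFDDDDDDDDD


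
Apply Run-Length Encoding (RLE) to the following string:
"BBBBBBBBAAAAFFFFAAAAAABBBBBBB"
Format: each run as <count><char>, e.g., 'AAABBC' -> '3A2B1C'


Scanning runs left to right:
  i=0: run of 'B' x 8 -> '8B'
  i=8: run of 'A' x 4 -> '4A'
  i=12: run of 'F' x 4 -> '4F'
  i=16: run of 'A' x 6 -> '6A'
  i=22: run of 'B' x 7 -> '7B'

RLE = 8B4A4F6A7B


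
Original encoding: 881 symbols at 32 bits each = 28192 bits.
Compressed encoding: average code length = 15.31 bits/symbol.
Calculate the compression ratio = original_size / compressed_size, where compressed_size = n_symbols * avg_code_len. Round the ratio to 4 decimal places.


original_size = n_symbols * orig_bits = 881 * 32 = 28192 bits
compressed_size = n_symbols * avg_code_len = 881 * 15.31 = 13488.11 bits
ratio = original_size / compressed_size = 28192 / 13488.11 = 2.0901

Compression ratio = 2.0901


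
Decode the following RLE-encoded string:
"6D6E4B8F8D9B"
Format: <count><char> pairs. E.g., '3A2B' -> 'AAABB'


Expanding each <count><char> pair:
  6D -> 'DDDDDD'
  6E -> 'EEEEEE'
  4B -> 'BBBB'
  8F -> 'FFFFFFFF'
  8D -> 'DDDDDDDD'
  9B -> 'BBBBBBBBB'

Decoded = DDDDDDEEEEEEBBBBFFFFFFFFDDDDDDDDBBBBBBBBB


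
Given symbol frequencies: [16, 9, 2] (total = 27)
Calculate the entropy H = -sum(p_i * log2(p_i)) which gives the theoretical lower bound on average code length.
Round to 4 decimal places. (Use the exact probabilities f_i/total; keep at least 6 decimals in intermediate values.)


Per-symbol terms -p_i * log2(p_i) with p_i = f_i/27:
  p = 16/27 = 0.592593: log2(p) = -0.754888, -p*log2(p) = 0.447341
  p = 9/27 = 0.333333: log2(p) = -1.584963, -p*log2(p) = 0.528321
  p = 2/27 = 0.074074: log2(p) = -3.754888, -p*log2(p) = 0.278140
H = 0.447341 + 0.528321 + 0.278140 = 1.253802

H = 1.2538 bits/symbol


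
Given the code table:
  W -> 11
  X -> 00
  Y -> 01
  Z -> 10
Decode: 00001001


Decoding:
00 -> X
00 -> X
10 -> Z
01 -> Y


Result: XXZY


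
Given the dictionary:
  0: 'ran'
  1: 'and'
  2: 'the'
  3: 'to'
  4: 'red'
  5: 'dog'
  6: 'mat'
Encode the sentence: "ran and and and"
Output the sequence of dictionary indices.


Look up each word in the dictionary:
  'ran' -> 0
  'and' -> 1
  'and' -> 1
  'and' -> 1

Encoded: [0, 1, 1, 1]


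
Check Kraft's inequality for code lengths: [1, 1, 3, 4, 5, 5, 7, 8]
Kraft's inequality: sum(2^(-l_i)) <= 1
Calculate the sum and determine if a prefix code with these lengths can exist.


Sum = 2^(-1) + 2^(-1) + 2^(-3) + 2^(-4) + 2^(-5) + 2^(-5) + 2^(-7) + 2^(-8)
    = 0.5 + 0.5 + 0.125 + 0.0625 + 0.03125 + 0.03125 + 0.0078125 + 0.00390625
    = 323/256 = 1.26171875
Since 1.26171875 > 1, Kraft's inequality is NOT satisfied.
A prefix code with these lengths CANNOT exist.

Kraft sum = 1.26171875. Not satisfied.


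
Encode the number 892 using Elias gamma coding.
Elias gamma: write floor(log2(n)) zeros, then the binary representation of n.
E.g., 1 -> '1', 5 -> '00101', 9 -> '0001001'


num_bits = floor(log2(892)) + 1 = 10
leading_zeros = num_bits - 1 = 9
binary(892) = 1101111100

Elias gamma(892) = '000000000' + '1101111100' = 0000000001101111100 (19 bits)


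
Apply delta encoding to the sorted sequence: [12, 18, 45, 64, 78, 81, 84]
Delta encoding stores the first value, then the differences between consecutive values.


First value: 12
Deltas:
  18 - 12 = 6
  45 - 18 = 27
  64 - 45 = 19
  78 - 64 = 14
  81 - 78 = 3
  84 - 81 = 3


Delta encoded: [12, 6, 27, 19, 14, 3, 3]


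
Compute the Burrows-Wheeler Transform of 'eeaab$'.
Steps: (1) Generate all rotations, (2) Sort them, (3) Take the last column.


Rotations (sorted):
  0: $eeaab -> last char: b
  1: aab$ee -> last char: e
  2: ab$eea -> last char: a
  3: b$eeaa -> last char: a
  4: eaab$e -> last char: e
  5: eeaab$ -> last char: $


BWT = beaae$


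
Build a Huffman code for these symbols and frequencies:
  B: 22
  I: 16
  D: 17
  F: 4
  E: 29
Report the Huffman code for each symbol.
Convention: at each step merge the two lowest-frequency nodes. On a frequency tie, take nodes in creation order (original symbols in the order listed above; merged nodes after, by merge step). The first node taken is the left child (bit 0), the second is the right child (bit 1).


Huffman tree construction:
Step 1: Merge F(4) + I(16) = 20
Step 2: Merge D(17) + (F+I)(20) = 37
Step 3: Merge B(22) + E(29) = 51
Step 4: Merge (D+(F+I))(37) + (B+E)(51) = 88
Read each symbol's code off the tree from the root (left child = 0, right child = 1).

Codes:
  B: 10 (length 2)
  I: 011 (length 3)
  D: 00 (length 2)
  F: 010 (length 3)
  E: 11 (length 2)
Average code length: 196/88 = 2.2273 bits/symbol


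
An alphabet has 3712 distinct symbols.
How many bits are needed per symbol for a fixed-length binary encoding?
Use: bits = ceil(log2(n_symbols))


log2(3712) = 11.858
Bracket: 2^11 = 2048 < 3712 <= 2^12 = 4096
So ceil(log2(3712)) = 12

bits = ceil(log2(3712)) = ceil(11.858) = 12 bits


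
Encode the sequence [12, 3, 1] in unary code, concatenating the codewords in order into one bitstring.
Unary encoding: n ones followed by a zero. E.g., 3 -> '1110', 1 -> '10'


Encode each number as n ones followed by a terminating 0:
  12 -> 1111111111110 (13 bits)
  3 -> 1110 (4 bits)
  1 -> 10 (2 bits)
Total length = 13 + 4 + 2 = 19 bits.

Unary([12, 3, 1]) = 1111111111110111010 (19 bits)


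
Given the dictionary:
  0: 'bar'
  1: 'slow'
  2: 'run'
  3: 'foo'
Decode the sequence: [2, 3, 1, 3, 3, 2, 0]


Look up each index in the dictionary:
  2 -> 'run'
  3 -> 'foo'
  1 -> 'slow'
  3 -> 'foo'
  3 -> 'foo'
  2 -> 'run'
  0 -> 'bar'

Decoded: "run foo slow foo foo run bar"


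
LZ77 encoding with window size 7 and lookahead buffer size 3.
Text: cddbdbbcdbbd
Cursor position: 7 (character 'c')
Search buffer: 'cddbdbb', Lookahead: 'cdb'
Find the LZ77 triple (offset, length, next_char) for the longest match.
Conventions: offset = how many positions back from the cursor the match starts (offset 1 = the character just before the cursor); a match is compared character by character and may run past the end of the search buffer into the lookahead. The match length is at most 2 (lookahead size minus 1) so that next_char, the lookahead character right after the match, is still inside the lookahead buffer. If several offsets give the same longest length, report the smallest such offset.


Try each offset into the search buffer:
  offset=1 (pos 6, char 'b'): match length 0
  offset=2 (pos 5, char 'b'): match length 0
  offset=3 (pos 4, char 'd'): match length 0
  offset=4 (pos 3, char 'b'): match length 0
  offset=5 (pos 2, char 'd'): match length 0
  offset=6 (pos 1, char 'd'): match length 0
  offset=7 (pos 0, char 'c'): match length 2
Longest match has length 2 at offset 7.
next_char = character at position 7 + 2 = 9 -> 'b'

Best match: offset=7, length=2 (matching 'cd' starting at position 0)
LZ77 triple: (7, 2, 'b')


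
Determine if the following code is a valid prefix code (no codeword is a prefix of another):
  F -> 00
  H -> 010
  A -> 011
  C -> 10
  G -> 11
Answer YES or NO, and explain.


Checking each pair (does one codeword prefix another?):
  F='00' vs H='010': no prefix
  F='00' vs A='011': no prefix
  F='00' vs C='10': no prefix
  F='00' vs G='11': no prefix
  H='010' vs F='00': no prefix
  H='010' vs A='011': no prefix
  H='010' vs C='10': no prefix
  H='010' vs G='11': no prefix
  A='011' vs F='00': no prefix
  A='011' vs H='010': no prefix
  A='011' vs C='10': no prefix
  A='011' vs G='11': no prefix
  C='10' vs F='00': no prefix
  C='10' vs H='010': no prefix
  C='10' vs A='011': no prefix
  C='10' vs G='11': no prefix
  G='11' vs F='00': no prefix
  G='11' vs H='010': no prefix
  G='11' vs A='011': no prefix
  G='11' vs C='10': no prefix
No violation found over all pairs.

YES -- this is a valid prefix code. No codeword is a prefix of any other codeword.


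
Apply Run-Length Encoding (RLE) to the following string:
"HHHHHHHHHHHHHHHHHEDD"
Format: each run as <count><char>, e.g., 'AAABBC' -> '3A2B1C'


Scanning runs left to right:
  i=0: run of 'H' x 17 -> '17H'
  i=17: run of 'E' x 1 -> '1E'
  i=18: run of 'D' x 2 -> '2D'

RLE = 17H1E2D


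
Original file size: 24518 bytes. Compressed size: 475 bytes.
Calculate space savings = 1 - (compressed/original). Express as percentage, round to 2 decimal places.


ratio = compressed/original = 475/24518 = 0.019374
savings = 1 - ratio = 1 - 0.019374 = 0.980626
as a percentage: 0.980626 * 100 = 98.06%

Space savings = 1 - 475/24518 = 98.06%


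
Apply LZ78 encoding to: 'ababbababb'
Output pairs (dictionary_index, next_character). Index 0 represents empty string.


LZ78 encoding steps:
Dictionary: {0: ''}
Step 1: w='' (idx 0), next='a' -> output (0, 'a'), add 'a' as idx 1
Step 2: w='' (idx 0), next='b' -> output (0, 'b'), add 'b' as idx 2
Step 3: w='a' (idx 1), next='b' -> output (1, 'b'), add 'ab' as idx 3
Step 4: w='b' (idx 2), next='a' -> output (2, 'a'), add 'ba' as idx 4
Step 5: w='ba' (idx 4), next='b' -> output (4, 'b'), add 'bab' as idx 5
Step 6: w='b' (idx 2), end of input -> output (2, '')


Encoded: [(0, 'a'), (0, 'b'), (1, 'b'), (2, 'a'), (4, 'b'), (2, '')]


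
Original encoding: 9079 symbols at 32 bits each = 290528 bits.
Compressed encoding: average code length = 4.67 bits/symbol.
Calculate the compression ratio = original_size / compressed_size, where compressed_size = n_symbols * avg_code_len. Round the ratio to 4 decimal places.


original_size = n_symbols * orig_bits = 9079 * 32 = 290528 bits
compressed_size = n_symbols * avg_code_len = 9079 * 4.67 = 42398.93 bits
ratio = original_size / compressed_size = 290528 / 42398.93 = 6.8522

Compression ratio = 6.8522


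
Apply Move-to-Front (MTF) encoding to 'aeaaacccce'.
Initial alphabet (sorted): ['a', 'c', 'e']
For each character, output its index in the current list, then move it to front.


MTF encoding:
'a': index 0 in ['a', 'c', 'e'] -> ['a', 'c', 'e']
'e': index 2 in ['a', 'c', 'e'] -> ['e', 'a', 'c']
'a': index 1 in ['e', 'a', 'c'] -> ['a', 'e', 'c']
'a': index 0 in ['a', 'e', 'c'] -> ['a', 'e', 'c']
'a': index 0 in ['a', 'e', 'c'] -> ['a', 'e', 'c']
'c': index 2 in ['a', 'e', 'c'] -> ['c', 'a', 'e']
'c': index 0 in ['c', 'a', 'e'] -> ['c', 'a', 'e']
'c': index 0 in ['c', 'a', 'e'] -> ['c', 'a', 'e']
'c': index 0 in ['c', 'a', 'e'] -> ['c', 'a', 'e']
'e': index 2 in ['c', 'a', 'e'] -> ['e', 'c', 'a']


Output: [0, 2, 1, 0, 0, 2, 0, 0, 0, 2]
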